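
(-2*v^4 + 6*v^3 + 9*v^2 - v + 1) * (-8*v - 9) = 16*v^5 - 30*v^4 - 126*v^3 - 73*v^2 + v - 9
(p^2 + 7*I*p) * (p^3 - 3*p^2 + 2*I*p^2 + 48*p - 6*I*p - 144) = p^5 - 3*p^4 + 9*I*p^4 + 34*p^3 - 27*I*p^3 - 102*p^2 + 336*I*p^2 - 1008*I*p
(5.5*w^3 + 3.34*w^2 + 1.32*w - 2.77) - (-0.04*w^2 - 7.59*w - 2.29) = 5.5*w^3 + 3.38*w^2 + 8.91*w - 0.48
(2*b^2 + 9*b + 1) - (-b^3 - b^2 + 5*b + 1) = b^3 + 3*b^2 + 4*b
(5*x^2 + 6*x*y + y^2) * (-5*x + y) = -25*x^3 - 25*x^2*y + x*y^2 + y^3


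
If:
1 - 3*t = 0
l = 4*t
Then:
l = 4/3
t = 1/3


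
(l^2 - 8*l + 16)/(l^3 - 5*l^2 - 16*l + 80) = (l - 4)/(l^2 - l - 20)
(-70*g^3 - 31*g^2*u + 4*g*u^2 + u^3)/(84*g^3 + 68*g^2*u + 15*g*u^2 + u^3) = (-5*g + u)/(6*g + u)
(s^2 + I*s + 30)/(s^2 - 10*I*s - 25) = (s + 6*I)/(s - 5*I)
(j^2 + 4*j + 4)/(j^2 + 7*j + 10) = (j + 2)/(j + 5)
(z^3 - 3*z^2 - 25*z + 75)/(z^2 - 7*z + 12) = (z^2 - 25)/(z - 4)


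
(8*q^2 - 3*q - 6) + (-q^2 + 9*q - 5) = 7*q^2 + 6*q - 11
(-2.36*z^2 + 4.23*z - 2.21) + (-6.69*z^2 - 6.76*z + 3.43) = -9.05*z^2 - 2.53*z + 1.22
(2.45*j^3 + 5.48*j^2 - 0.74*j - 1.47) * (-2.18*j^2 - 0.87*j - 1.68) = -5.341*j^5 - 14.0779*j^4 - 7.2704*j^3 - 5.358*j^2 + 2.5221*j + 2.4696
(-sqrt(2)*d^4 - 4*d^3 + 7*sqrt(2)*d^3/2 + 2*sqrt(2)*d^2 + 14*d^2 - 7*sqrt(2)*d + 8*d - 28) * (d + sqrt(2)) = -sqrt(2)*d^5 - 6*d^4 + 7*sqrt(2)*d^4/2 - 2*sqrt(2)*d^3 + 21*d^3 + 7*sqrt(2)*d^2 + 12*d^2 - 42*d + 8*sqrt(2)*d - 28*sqrt(2)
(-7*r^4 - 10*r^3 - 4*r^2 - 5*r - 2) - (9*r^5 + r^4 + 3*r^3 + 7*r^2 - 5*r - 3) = -9*r^5 - 8*r^4 - 13*r^3 - 11*r^2 + 1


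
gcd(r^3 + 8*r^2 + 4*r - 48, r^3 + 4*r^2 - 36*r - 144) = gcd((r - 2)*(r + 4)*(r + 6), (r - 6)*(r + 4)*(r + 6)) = r^2 + 10*r + 24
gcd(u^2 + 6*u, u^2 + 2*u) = u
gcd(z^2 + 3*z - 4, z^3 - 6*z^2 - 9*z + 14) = z - 1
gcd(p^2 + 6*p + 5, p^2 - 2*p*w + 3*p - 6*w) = 1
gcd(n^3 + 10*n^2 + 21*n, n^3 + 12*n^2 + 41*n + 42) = n^2 + 10*n + 21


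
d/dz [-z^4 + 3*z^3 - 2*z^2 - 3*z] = -4*z^3 + 9*z^2 - 4*z - 3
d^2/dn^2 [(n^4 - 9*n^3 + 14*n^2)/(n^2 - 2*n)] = 2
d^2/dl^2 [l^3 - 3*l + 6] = 6*l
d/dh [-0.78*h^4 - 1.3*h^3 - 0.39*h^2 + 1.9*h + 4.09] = -3.12*h^3 - 3.9*h^2 - 0.78*h + 1.9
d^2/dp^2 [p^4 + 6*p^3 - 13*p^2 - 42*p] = 12*p^2 + 36*p - 26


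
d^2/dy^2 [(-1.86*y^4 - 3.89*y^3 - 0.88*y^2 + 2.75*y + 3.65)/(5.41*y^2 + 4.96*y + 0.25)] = (-108.877332*y^6 - 299.462976*y^5 - 289.647756*y^4 - 9.57871199999988*y^3 + 617.77599*y^2 + 563.88084*y + 162.78843)/(158.340421*y^6 + 435.509328*y^5 + 421.235043*y^4 + 162.274336*y^3 + 19.465575*y^2 + 0.93*y + 0.015625)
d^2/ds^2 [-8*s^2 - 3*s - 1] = -16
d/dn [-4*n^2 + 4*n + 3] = 4 - 8*n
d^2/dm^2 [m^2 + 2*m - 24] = 2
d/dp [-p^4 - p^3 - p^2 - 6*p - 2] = -4*p^3 - 3*p^2 - 2*p - 6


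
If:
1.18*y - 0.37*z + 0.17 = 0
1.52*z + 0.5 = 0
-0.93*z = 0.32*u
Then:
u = 0.96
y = -0.25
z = -0.33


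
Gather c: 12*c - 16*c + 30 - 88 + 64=6 - 4*c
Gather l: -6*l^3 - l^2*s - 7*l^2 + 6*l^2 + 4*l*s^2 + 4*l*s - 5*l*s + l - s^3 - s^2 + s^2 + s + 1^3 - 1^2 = -6*l^3 + l^2*(-s - 1) + l*(4*s^2 - s + 1) - s^3 + s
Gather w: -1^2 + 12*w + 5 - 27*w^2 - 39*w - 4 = -27*w^2 - 27*w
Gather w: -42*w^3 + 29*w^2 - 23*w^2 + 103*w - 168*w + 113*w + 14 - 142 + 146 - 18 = -42*w^3 + 6*w^2 + 48*w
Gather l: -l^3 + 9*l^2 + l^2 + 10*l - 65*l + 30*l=-l^3 + 10*l^2 - 25*l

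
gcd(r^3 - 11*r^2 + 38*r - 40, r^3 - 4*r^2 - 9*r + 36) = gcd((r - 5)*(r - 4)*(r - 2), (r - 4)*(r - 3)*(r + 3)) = r - 4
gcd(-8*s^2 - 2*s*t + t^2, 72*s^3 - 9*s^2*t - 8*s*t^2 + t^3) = 1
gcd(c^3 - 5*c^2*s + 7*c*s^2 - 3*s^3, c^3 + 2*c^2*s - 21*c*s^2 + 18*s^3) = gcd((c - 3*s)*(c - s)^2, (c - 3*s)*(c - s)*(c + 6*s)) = c^2 - 4*c*s + 3*s^2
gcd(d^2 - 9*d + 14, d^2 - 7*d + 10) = d - 2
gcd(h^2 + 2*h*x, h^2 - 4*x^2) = h + 2*x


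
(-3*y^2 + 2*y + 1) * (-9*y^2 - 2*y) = 27*y^4 - 12*y^3 - 13*y^2 - 2*y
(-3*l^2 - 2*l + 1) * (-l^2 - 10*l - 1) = 3*l^4 + 32*l^3 + 22*l^2 - 8*l - 1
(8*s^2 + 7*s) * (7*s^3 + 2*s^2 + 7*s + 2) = 56*s^5 + 65*s^4 + 70*s^3 + 65*s^2 + 14*s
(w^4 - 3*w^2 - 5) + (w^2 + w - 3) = w^4 - 2*w^2 + w - 8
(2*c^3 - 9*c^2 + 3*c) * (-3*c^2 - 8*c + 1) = -6*c^5 + 11*c^4 + 65*c^3 - 33*c^2 + 3*c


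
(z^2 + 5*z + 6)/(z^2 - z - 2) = (z^2 + 5*z + 6)/(z^2 - z - 2)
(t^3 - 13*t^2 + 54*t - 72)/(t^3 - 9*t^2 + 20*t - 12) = (t^2 - 7*t + 12)/(t^2 - 3*t + 2)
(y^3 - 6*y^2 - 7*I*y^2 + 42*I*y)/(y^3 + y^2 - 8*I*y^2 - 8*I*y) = (y^2 - 6*y - 7*I*y + 42*I)/(y^2 + y - 8*I*y - 8*I)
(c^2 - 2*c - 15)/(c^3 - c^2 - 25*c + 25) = (c + 3)/(c^2 + 4*c - 5)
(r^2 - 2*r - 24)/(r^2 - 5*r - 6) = (r + 4)/(r + 1)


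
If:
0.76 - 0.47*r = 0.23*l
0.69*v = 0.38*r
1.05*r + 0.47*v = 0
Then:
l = 3.30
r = 0.00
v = 0.00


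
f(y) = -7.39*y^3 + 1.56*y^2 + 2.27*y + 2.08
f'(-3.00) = -206.62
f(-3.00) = 208.84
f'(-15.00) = -5032.78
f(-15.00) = 25260.28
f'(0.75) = -7.86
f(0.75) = 1.54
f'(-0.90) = -18.50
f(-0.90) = 6.69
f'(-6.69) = -1010.85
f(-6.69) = 2269.41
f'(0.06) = 2.38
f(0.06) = 2.22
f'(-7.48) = -1261.49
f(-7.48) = 3165.16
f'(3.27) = -224.59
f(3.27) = -232.21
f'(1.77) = -61.66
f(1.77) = -29.99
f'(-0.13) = 1.49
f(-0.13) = 1.83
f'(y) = -22.17*y^2 + 3.12*y + 2.27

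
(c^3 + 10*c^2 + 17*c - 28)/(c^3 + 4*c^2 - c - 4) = (c + 7)/(c + 1)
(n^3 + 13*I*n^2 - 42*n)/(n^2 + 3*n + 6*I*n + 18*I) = n*(n + 7*I)/(n + 3)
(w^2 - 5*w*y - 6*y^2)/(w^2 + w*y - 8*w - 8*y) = (w - 6*y)/(w - 8)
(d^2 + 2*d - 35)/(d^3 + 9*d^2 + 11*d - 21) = (d - 5)/(d^2 + 2*d - 3)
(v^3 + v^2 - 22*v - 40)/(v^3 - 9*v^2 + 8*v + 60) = (v + 4)/(v - 6)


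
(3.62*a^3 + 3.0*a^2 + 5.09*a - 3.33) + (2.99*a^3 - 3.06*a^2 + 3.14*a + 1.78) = 6.61*a^3 - 0.0600000000000001*a^2 + 8.23*a - 1.55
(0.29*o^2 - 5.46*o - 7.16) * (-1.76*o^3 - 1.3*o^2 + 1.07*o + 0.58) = -0.5104*o^5 + 9.2326*o^4 + 20.0099*o^3 + 3.634*o^2 - 10.828*o - 4.1528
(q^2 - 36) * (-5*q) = -5*q^3 + 180*q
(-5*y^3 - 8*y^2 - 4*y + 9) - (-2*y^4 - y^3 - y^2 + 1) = 2*y^4 - 4*y^3 - 7*y^2 - 4*y + 8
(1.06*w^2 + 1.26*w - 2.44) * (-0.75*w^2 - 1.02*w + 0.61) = -0.795*w^4 - 2.0262*w^3 + 1.1914*w^2 + 3.2574*w - 1.4884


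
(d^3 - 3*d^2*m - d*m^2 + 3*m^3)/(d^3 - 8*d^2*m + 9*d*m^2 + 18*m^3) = (d - m)/(d - 6*m)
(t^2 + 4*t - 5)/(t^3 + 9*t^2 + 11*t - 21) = (t + 5)/(t^2 + 10*t + 21)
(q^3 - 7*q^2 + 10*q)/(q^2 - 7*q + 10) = q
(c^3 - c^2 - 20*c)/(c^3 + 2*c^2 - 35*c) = (c + 4)/(c + 7)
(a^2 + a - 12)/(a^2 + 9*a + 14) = (a^2 + a - 12)/(a^2 + 9*a + 14)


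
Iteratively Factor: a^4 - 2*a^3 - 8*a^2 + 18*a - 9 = (a + 3)*(a^3 - 5*a^2 + 7*a - 3) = (a - 1)*(a + 3)*(a^2 - 4*a + 3) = (a - 1)^2*(a + 3)*(a - 3)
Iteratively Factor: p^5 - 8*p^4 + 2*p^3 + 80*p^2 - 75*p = (p - 5)*(p^4 - 3*p^3 - 13*p^2 + 15*p) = (p - 5)*(p - 1)*(p^3 - 2*p^2 - 15*p) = p*(p - 5)*(p - 1)*(p^2 - 2*p - 15) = p*(p - 5)^2*(p - 1)*(p + 3)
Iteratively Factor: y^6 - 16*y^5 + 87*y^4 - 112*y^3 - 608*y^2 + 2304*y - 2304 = (y - 4)*(y^5 - 12*y^4 + 39*y^3 + 44*y^2 - 432*y + 576) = (y - 4)^2*(y^4 - 8*y^3 + 7*y^2 + 72*y - 144) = (y - 4)^3*(y^3 - 4*y^2 - 9*y + 36) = (y - 4)^4*(y^2 - 9) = (y - 4)^4*(y - 3)*(y + 3)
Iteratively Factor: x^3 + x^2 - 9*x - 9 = (x - 3)*(x^2 + 4*x + 3) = (x - 3)*(x + 3)*(x + 1)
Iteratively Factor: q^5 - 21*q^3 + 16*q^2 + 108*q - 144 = (q + 3)*(q^4 - 3*q^3 - 12*q^2 + 52*q - 48) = (q - 3)*(q + 3)*(q^3 - 12*q + 16) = (q - 3)*(q - 2)*(q + 3)*(q^2 + 2*q - 8) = (q - 3)*(q - 2)*(q + 3)*(q + 4)*(q - 2)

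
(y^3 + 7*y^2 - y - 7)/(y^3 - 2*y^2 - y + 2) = (y + 7)/(y - 2)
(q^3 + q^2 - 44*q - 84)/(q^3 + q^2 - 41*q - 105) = (q^2 + 8*q + 12)/(q^2 + 8*q + 15)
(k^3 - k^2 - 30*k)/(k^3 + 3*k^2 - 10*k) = (k - 6)/(k - 2)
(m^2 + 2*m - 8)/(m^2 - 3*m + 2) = (m + 4)/(m - 1)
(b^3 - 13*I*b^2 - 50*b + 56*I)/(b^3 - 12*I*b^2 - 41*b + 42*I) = (b - 4*I)/(b - 3*I)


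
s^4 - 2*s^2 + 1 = (s - 1)^2*(s + 1)^2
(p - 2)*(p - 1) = p^2 - 3*p + 2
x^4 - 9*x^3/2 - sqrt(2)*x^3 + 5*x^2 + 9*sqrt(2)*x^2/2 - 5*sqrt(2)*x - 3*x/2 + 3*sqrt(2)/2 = (x - 3)*(x - 1)*(x - 1/2)*(x - sqrt(2))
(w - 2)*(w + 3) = w^2 + w - 6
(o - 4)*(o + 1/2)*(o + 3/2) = o^3 - 2*o^2 - 29*o/4 - 3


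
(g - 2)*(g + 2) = g^2 - 4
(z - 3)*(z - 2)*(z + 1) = z^3 - 4*z^2 + z + 6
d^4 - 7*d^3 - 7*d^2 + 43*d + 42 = (d - 7)*(d - 3)*(d + 1)*(d + 2)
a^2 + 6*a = a*(a + 6)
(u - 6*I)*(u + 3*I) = u^2 - 3*I*u + 18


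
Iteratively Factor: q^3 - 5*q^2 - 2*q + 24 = (q - 3)*(q^2 - 2*q - 8) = (q - 4)*(q - 3)*(q + 2)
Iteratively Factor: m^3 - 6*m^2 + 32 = (m + 2)*(m^2 - 8*m + 16) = (m - 4)*(m + 2)*(m - 4)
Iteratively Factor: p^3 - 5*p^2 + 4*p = (p - 1)*(p^2 - 4*p) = (p - 4)*(p - 1)*(p)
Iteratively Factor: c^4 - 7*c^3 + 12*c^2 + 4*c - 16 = (c - 2)*(c^3 - 5*c^2 + 2*c + 8) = (c - 4)*(c - 2)*(c^2 - c - 2) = (c - 4)*(c - 2)^2*(c + 1)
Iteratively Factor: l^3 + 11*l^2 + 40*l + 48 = (l + 4)*(l^2 + 7*l + 12) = (l + 3)*(l + 4)*(l + 4)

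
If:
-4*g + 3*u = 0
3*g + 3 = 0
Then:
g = -1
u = -4/3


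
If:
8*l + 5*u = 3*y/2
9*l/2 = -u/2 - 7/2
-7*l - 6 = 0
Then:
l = -6/7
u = 5/7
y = -46/21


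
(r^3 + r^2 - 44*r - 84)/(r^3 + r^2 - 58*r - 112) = (r^2 - r - 42)/(r^2 - r - 56)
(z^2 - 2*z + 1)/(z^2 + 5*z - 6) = (z - 1)/(z + 6)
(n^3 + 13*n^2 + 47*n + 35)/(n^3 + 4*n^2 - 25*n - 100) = (n^2 + 8*n + 7)/(n^2 - n - 20)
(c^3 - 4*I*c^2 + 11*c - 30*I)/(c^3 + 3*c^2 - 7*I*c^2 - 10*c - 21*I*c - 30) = (c + 3*I)/(c + 3)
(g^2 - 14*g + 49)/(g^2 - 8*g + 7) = (g - 7)/(g - 1)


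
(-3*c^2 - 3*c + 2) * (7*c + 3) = -21*c^3 - 30*c^2 + 5*c + 6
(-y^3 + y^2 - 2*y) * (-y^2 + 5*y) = y^5 - 6*y^4 + 7*y^3 - 10*y^2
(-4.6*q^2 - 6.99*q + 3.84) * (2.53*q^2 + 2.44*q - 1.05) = -11.638*q^4 - 28.9087*q^3 - 2.5104*q^2 + 16.7091*q - 4.032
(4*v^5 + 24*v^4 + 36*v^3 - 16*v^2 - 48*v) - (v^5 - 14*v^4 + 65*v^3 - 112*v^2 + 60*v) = 3*v^5 + 38*v^4 - 29*v^3 + 96*v^2 - 108*v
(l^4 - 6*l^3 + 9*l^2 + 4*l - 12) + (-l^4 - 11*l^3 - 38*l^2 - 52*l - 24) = -17*l^3 - 29*l^2 - 48*l - 36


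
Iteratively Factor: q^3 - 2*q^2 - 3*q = (q + 1)*(q^2 - 3*q) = (q - 3)*(q + 1)*(q)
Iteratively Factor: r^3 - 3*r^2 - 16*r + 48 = (r + 4)*(r^2 - 7*r + 12) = (r - 3)*(r + 4)*(r - 4)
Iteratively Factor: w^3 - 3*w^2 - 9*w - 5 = (w + 1)*(w^2 - 4*w - 5) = (w - 5)*(w + 1)*(w + 1)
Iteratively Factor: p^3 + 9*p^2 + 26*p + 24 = (p + 4)*(p^2 + 5*p + 6) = (p + 2)*(p + 4)*(p + 3)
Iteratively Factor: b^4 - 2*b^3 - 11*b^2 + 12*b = (b + 3)*(b^3 - 5*b^2 + 4*b) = (b - 1)*(b + 3)*(b^2 - 4*b) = (b - 4)*(b - 1)*(b + 3)*(b)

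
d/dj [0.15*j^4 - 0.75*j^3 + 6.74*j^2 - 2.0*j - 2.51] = 0.6*j^3 - 2.25*j^2 + 13.48*j - 2.0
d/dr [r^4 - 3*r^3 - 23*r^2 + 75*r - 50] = 4*r^3 - 9*r^2 - 46*r + 75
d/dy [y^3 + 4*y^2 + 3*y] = 3*y^2 + 8*y + 3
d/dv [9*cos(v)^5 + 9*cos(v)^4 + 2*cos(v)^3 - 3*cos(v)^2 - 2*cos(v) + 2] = (-45*cos(v)^4 - 36*cos(v)^3 - 6*cos(v)^2 + 6*cos(v) + 2)*sin(v)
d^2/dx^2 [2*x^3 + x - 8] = 12*x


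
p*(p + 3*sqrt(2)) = p^2 + 3*sqrt(2)*p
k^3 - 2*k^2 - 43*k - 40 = (k - 8)*(k + 1)*(k + 5)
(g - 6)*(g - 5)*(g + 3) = g^3 - 8*g^2 - 3*g + 90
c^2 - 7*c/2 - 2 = (c - 4)*(c + 1/2)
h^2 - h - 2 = (h - 2)*(h + 1)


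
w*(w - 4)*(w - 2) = w^3 - 6*w^2 + 8*w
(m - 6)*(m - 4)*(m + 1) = m^3 - 9*m^2 + 14*m + 24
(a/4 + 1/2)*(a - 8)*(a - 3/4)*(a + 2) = a^4/4 - 19*a^3/16 - 25*a^2/4 - 11*a/4 + 6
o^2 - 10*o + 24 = (o - 6)*(o - 4)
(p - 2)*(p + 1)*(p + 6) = p^3 + 5*p^2 - 8*p - 12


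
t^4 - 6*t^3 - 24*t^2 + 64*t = t*(t - 8)*(t - 2)*(t + 4)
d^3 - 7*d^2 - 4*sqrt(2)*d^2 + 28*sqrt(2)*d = d*(d - 7)*(d - 4*sqrt(2))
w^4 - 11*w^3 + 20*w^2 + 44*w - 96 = (w - 8)*(w - 3)*(w - 2)*(w + 2)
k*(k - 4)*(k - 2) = k^3 - 6*k^2 + 8*k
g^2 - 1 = (g - 1)*(g + 1)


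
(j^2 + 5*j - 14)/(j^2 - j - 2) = (j + 7)/(j + 1)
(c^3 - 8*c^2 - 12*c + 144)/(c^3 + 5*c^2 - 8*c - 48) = (c^2 - 12*c + 36)/(c^2 + c - 12)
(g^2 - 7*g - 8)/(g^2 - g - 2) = (g - 8)/(g - 2)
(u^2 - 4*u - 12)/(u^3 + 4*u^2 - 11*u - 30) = (u - 6)/(u^2 + 2*u - 15)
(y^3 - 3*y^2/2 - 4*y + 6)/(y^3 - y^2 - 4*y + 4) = (y - 3/2)/(y - 1)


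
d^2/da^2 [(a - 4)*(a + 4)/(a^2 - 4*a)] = 8/a^3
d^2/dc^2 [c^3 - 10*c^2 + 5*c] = 6*c - 20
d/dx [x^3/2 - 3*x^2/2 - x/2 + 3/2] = 3*x^2/2 - 3*x - 1/2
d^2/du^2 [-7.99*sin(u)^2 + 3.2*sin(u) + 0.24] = -3.2*sin(u) - 15.98*cos(2*u)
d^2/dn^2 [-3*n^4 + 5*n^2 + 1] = 10 - 36*n^2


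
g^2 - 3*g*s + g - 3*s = (g + 1)*(g - 3*s)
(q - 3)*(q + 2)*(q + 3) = q^3 + 2*q^2 - 9*q - 18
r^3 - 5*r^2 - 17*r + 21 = (r - 7)*(r - 1)*(r + 3)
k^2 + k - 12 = (k - 3)*(k + 4)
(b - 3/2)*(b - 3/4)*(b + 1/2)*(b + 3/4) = b^4 - b^3 - 21*b^2/16 + 9*b/16 + 27/64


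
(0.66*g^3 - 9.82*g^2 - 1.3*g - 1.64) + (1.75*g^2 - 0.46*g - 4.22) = 0.66*g^3 - 8.07*g^2 - 1.76*g - 5.86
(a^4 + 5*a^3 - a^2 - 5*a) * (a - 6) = a^5 - a^4 - 31*a^3 + a^2 + 30*a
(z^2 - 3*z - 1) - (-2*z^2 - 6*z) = 3*z^2 + 3*z - 1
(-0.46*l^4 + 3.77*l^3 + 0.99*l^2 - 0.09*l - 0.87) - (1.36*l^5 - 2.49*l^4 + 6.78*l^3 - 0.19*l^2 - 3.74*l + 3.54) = -1.36*l^5 + 2.03*l^4 - 3.01*l^3 + 1.18*l^2 + 3.65*l - 4.41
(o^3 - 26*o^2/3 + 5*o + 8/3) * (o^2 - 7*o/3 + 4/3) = o^5 - 11*o^4 + 239*o^3/9 - 185*o^2/9 + 4*o/9 + 32/9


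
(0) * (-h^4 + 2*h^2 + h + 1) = 0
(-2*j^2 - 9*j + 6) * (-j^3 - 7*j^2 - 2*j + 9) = 2*j^5 + 23*j^4 + 61*j^3 - 42*j^2 - 93*j + 54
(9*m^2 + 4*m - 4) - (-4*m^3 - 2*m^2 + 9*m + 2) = 4*m^3 + 11*m^2 - 5*m - 6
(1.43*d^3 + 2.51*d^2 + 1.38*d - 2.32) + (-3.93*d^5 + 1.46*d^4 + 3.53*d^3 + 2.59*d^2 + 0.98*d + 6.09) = -3.93*d^5 + 1.46*d^4 + 4.96*d^3 + 5.1*d^2 + 2.36*d + 3.77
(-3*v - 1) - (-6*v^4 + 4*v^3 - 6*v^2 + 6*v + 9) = 6*v^4 - 4*v^3 + 6*v^2 - 9*v - 10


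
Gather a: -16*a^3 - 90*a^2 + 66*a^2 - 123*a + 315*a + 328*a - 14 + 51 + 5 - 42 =-16*a^3 - 24*a^2 + 520*a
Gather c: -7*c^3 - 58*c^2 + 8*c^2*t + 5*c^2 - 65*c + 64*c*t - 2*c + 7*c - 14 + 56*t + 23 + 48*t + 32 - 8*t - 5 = -7*c^3 + c^2*(8*t - 53) + c*(64*t - 60) + 96*t + 36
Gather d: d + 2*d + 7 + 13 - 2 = 3*d + 18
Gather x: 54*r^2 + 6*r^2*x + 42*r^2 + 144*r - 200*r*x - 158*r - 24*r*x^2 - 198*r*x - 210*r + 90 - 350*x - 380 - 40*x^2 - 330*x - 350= 96*r^2 - 224*r + x^2*(-24*r - 40) + x*(6*r^2 - 398*r - 680) - 640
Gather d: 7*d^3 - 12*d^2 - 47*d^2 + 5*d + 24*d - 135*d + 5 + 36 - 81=7*d^3 - 59*d^2 - 106*d - 40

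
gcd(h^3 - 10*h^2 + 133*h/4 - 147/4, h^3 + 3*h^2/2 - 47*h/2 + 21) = h - 7/2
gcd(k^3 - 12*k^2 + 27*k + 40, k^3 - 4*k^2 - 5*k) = k^2 - 4*k - 5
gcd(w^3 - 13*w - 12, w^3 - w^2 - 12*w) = w^2 - w - 12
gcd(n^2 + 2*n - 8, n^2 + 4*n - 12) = n - 2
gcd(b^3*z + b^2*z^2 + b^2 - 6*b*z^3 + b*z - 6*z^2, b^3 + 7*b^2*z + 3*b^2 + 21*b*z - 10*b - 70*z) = 1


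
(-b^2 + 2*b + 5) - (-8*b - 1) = -b^2 + 10*b + 6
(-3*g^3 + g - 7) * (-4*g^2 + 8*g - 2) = 12*g^5 - 24*g^4 + 2*g^3 + 36*g^2 - 58*g + 14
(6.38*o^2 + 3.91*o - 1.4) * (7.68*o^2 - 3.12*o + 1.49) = 48.9984*o^4 + 10.1232*o^3 - 13.445*o^2 + 10.1939*o - 2.086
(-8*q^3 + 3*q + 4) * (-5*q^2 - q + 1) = 40*q^5 + 8*q^4 - 23*q^3 - 23*q^2 - q + 4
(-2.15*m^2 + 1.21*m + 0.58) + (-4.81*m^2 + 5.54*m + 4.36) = -6.96*m^2 + 6.75*m + 4.94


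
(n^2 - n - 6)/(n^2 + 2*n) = (n - 3)/n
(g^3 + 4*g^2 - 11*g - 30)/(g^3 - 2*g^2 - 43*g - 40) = (g^2 - g - 6)/(g^2 - 7*g - 8)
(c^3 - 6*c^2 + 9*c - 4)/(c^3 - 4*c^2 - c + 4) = (c - 1)/(c + 1)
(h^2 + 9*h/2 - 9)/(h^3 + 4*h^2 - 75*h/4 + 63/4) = 2*(h + 6)/(2*h^2 + 11*h - 21)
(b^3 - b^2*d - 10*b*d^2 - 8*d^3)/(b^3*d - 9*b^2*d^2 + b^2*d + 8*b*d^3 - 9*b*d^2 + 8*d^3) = (b^3 - b^2*d - 10*b*d^2 - 8*d^3)/(d*(b^3 - 9*b^2*d + b^2 + 8*b*d^2 - 9*b*d + 8*d^2))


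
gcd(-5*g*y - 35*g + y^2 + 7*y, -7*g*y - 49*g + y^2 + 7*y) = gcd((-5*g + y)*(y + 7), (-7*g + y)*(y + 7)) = y + 7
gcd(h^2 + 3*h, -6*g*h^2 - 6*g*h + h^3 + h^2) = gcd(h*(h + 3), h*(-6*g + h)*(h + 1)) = h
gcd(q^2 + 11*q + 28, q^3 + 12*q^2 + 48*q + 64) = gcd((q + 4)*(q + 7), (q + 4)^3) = q + 4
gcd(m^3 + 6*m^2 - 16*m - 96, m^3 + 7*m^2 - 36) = m + 6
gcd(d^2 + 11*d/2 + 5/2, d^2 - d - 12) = 1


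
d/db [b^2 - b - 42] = 2*b - 1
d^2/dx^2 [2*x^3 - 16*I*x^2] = 12*x - 32*I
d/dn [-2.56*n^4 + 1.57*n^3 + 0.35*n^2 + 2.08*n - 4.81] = -10.24*n^3 + 4.71*n^2 + 0.7*n + 2.08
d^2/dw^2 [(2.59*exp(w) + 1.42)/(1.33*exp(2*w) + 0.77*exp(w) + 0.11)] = (4.581451*exp(4*w) + 7.394933*exp(3*w) + 2.089164*exp(2*w) - 0.208439*exp(w) - 0.088935)*exp(w)/(2.352637*exp(6*w) + 4.086159*exp(5*w) + 2.949408*exp(4*w) + 1.132439*exp(3*w) + 0.243936*exp(2*w) + 0.027951*exp(w) + 0.001331)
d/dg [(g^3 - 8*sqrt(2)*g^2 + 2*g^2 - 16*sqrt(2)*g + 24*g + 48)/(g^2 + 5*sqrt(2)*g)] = (g^4 + 10*sqrt(2)*g^3 - 104*g^2 + 26*sqrt(2)*g^2 - 96*g - 240*sqrt(2))/(g^2*(g^2 + 10*sqrt(2)*g + 50))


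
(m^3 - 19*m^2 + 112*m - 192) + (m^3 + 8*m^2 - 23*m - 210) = 2*m^3 - 11*m^2 + 89*m - 402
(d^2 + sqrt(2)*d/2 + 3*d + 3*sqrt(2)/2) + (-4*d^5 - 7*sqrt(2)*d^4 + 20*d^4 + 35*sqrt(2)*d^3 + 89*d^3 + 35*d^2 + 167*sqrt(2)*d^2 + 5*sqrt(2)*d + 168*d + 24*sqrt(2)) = -4*d^5 - 7*sqrt(2)*d^4 + 20*d^4 + 35*sqrt(2)*d^3 + 89*d^3 + 36*d^2 + 167*sqrt(2)*d^2 + 11*sqrt(2)*d/2 + 171*d + 51*sqrt(2)/2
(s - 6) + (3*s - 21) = 4*s - 27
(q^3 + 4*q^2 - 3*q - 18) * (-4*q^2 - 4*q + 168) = -4*q^5 - 20*q^4 + 164*q^3 + 756*q^2 - 432*q - 3024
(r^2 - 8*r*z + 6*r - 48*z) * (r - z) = r^3 - 9*r^2*z + 6*r^2 + 8*r*z^2 - 54*r*z + 48*z^2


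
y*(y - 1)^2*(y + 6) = y^4 + 4*y^3 - 11*y^2 + 6*y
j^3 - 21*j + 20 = (j - 4)*(j - 1)*(j + 5)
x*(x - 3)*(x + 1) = x^3 - 2*x^2 - 3*x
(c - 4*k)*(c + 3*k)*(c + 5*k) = c^3 + 4*c^2*k - 17*c*k^2 - 60*k^3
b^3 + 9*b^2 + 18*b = b*(b + 3)*(b + 6)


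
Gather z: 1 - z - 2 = -z - 1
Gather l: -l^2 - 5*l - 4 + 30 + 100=-l^2 - 5*l + 126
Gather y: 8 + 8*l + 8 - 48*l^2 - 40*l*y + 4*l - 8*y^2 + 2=-48*l^2 - 40*l*y + 12*l - 8*y^2 + 18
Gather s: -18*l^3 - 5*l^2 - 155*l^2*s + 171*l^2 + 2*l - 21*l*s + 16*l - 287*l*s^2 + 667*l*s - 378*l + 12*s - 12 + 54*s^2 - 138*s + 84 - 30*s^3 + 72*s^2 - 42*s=-18*l^3 + 166*l^2 - 360*l - 30*s^3 + s^2*(126 - 287*l) + s*(-155*l^2 + 646*l - 168) + 72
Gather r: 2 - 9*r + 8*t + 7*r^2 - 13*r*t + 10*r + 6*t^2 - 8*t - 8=7*r^2 + r*(1 - 13*t) + 6*t^2 - 6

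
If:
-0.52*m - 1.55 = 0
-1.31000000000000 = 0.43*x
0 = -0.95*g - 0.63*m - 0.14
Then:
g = 1.83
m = -2.98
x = -3.05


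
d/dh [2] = 0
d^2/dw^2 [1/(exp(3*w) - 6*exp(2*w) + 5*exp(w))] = ((-9*exp(2*w) + 24*exp(w) - 5)*(exp(2*w) - 6*exp(w) + 5) + 2*(3*exp(2*w) - 12*exp(w) + 5)^2)*exp(-w)/(exp(2*w) - 6*exp(w) + 5)^3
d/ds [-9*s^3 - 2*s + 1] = -27*s^2 - 2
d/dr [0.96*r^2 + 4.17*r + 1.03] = 1.92*r + 4.17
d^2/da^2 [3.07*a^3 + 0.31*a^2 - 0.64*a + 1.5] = 18.42*a + 0.62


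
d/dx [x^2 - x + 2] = 2*x - 1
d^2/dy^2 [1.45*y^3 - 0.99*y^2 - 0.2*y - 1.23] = 8.7*y - 1.98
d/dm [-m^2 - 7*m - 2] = -2*m - 7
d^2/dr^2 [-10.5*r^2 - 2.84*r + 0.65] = -21.0000000000000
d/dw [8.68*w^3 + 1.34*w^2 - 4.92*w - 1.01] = 26.04*w^2 + 2.68*w - 4.92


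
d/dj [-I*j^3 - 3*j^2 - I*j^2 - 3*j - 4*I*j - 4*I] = -3*I*j^2 - 2*j*(3 + I) - 3 - 4*I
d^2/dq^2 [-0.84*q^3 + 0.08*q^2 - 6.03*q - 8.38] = 0.16 - 5.04*q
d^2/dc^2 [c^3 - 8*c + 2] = 6*c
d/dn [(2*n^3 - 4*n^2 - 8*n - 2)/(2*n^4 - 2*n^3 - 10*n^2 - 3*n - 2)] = 2*(-2*n^6 + 8*n^5 + 10*n^4 - 14*n^3 - 46*n^2 - 12*n + 5)/(4*n^8 - 8*n^7 - 36*n^6 + 28*n^5 + 104*n^4 + 68*n^3 + 49*n^2 + 12*n + 4)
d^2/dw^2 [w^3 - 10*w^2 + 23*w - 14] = 6*w - 20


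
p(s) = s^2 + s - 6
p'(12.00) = 25.00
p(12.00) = 150.00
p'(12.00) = 25.00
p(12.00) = 150.00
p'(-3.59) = -6.18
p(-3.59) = 3.30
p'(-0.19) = 0.62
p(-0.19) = -6.15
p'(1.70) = 4.40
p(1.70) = -1.41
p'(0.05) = 1.10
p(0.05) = -5.95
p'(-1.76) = -2.52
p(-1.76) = -4.66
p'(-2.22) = -3.44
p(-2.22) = -3.29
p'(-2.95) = -4.90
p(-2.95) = -0.25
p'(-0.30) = 0.40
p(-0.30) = -6.21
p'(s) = 2*s + 1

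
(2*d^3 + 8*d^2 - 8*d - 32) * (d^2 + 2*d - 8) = 2*d^5 + 12*d^4 - 8*d^3 - 112*d^2 + 256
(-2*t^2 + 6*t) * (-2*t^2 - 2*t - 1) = 4*t^4 - 8*t^3 - 10*t^2 - 6*t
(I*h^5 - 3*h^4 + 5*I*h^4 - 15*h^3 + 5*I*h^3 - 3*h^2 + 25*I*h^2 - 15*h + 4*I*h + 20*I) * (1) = I*h^5 - 3*h^4 + 5*I*h^4 - 15*h^3 + 5*I*h^3 - 3*h^2 + 25*I*h^2 - 15*h + 4*I*h + 20*I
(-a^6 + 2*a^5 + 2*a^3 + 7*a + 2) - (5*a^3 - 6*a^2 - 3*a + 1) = -a^6 + 2*a^5 - 3*a^3 + 6*a^2 + 10*a + 1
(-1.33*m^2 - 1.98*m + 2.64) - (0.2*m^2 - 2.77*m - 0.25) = -1.53*m^2 + 0.79*m + 2.89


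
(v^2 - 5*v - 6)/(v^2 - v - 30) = (v + 1)/(v + 5)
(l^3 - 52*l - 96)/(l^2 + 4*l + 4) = (l^2 - 2*l - 48)/(l + 2)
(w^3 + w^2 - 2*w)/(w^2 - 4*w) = (w^2 + w - 2)/(w - 4)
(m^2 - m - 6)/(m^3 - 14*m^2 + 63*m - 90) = (m + 2)/(m^2 - 11*m + 30)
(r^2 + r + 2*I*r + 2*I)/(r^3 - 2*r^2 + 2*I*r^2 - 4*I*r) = (r + 1)/(r*(r - 2))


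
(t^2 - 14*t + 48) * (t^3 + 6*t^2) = t^5 - 8*t^4 - 36*t^3 + 288*t^2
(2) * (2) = 4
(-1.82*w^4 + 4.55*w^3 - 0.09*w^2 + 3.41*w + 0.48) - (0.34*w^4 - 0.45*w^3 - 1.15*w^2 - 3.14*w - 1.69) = -2.16*w^4 + 5.0*w^3 + 1.06*w^2 + 6.55*w + 2.17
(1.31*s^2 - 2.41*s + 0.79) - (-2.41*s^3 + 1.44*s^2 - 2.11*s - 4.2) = 2.41*s^3 - 0.13*s^2 - 0.3*s + 4.99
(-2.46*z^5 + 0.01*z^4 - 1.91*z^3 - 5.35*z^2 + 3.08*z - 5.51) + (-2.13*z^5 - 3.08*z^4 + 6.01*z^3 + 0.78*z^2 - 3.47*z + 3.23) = -4.59*z^5 - 3.07*z^4 + 4.1*z^3 - 4.57*z^2 - 0.39*z - 2.28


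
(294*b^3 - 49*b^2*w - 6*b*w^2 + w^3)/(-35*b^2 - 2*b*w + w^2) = (-42*b^2 + b*w + w^2)/(5*b + w)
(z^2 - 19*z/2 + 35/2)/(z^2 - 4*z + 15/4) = 2*(z - 7)/(2*z - 3)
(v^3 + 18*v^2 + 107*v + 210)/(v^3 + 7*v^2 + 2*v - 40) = (v^2 + 13*v + 42)/(v^2 + 2*v - 8)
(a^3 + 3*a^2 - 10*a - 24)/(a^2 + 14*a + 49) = (a^3 + 3*a^2 - 10*a - 24)/(a^2 + 14*a + 49)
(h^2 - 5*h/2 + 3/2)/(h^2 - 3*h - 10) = (-2*h^2 + 5*h - 3)/(2*(-h^2 + 3*h + 10))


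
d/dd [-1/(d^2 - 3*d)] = (2*d - 3)/(d^2*(d - 3)^2)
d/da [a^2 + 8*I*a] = 2*a + 8*I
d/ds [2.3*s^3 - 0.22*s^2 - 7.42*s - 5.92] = 6.9*s^2 - 0.44*s - 7.42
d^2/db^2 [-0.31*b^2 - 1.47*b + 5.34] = -0.620000000000000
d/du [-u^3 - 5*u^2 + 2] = u*(-3*u - 10)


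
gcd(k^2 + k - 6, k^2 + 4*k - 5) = 1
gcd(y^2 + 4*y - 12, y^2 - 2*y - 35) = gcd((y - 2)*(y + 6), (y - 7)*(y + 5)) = 1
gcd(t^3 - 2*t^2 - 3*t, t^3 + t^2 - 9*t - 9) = t^2 - 2*t - 3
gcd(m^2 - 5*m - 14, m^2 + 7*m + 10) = m + 2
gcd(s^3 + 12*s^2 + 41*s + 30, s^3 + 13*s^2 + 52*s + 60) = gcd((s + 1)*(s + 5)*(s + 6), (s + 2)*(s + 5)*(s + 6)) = s^2 + 11*s + 30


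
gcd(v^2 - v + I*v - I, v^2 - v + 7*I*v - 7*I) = v - 1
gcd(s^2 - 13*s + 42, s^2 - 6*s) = s - 6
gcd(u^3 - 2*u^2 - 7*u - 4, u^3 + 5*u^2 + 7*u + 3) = u^2 + 2*u + 1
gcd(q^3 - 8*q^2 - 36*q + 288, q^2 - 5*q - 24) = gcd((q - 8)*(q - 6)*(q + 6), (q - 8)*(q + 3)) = q - 8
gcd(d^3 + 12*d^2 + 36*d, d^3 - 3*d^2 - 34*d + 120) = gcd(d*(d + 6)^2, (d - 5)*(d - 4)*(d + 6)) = d + 6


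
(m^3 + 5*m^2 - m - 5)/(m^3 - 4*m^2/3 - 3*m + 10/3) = 3*(m^2 + 6*m + 5)/(3*m^2 - m - 10)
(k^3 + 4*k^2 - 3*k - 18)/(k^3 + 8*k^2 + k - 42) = (k + 3)/(k + 7)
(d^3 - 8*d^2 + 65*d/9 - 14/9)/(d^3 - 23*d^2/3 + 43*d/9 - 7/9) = (3*d - 2)/(3*d - 1)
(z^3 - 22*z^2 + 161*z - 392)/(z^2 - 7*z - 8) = (z^2 - 14*z + 49)/(z + 1)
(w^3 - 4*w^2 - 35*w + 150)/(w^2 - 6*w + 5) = (w^2 + w - 30)/(w - 1)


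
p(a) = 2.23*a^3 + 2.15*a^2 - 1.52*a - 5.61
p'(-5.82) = 200.06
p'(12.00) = 1013.44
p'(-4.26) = 101.57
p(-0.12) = -5.40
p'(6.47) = 306.35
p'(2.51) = 51.42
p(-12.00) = -3531.21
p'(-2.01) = 16.87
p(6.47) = 678.53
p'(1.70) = 25.12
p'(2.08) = 36.37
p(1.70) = 8.98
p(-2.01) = -11.98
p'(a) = 6.69*a^2 + 4.3*a - 1.52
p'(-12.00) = 910.24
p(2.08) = 20.60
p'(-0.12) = -1.94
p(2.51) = 39.38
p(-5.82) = -363.55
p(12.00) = 4139.19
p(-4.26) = -132.52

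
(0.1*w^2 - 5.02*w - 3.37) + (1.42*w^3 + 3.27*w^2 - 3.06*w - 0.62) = 1.42*w^3 + 3.37*w^2 - 8.08*w - 3.99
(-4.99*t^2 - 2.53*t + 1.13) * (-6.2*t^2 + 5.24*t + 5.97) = 30.938*t^4 - 10.4616*t^3 - 50.0535*t^2 - 9.1829*t + 6.7461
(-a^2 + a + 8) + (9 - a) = 17 - a^2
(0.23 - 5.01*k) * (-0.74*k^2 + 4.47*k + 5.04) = 3.7074*k^3 - 22.5649*k^2 - 24.2223*k + 1.1592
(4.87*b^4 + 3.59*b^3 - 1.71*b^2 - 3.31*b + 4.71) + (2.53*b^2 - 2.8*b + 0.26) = 4.87*b^4 + 3.59*b^3 + 0.82*b^2 - 6.11*b + 4.97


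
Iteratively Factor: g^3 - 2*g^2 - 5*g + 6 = (g + 2)*(g^2 - 4*g + 3) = (g - 1)*(g + 2)*(g - 3)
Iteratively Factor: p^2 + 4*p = (p)*(p + 4)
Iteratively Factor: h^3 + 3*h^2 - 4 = (h + 2)*(h^2 + h - 2) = (h + 2)^2*(h - 1)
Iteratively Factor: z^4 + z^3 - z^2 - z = (z + 1)*(z^3 - z) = (z - 1)*(z + 1)*(z^2 + z) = z*(z - 1)*(z + 1)*(z + 1)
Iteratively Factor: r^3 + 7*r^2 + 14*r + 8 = (r + 2)*(r^2 + 5*r + 4) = (r + 1)*(r + 2)*(r + 4)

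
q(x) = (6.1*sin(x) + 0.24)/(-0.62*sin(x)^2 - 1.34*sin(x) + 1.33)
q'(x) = (1.24*sin(x)*cos(x) + 1.34*cos(x))*(6.1*sin(x) + 0.24)/(-0.62*sin(x)^2 - 1.34*sin(x) + 1.33)^2 + 6.1*cos(x)/(-0.62*sin(x)^2 - 1.34*sin(x) + 1.33) = (3.782*sin(x)^2 + 0.297599999999999*sin(x) + 8.4346)*cos(x)/(0.3844*sin(x)^4 + 1.6616*sin(x)^3 + 0.1464*sin(x)^2 - 3.5644*sin(x) + 1.7689)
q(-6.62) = -1.04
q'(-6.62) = 2.84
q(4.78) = -2.85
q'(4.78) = 0.19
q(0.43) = 4.19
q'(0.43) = 19.02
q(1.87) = -11.75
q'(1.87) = -13.44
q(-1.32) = -2.77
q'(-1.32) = 0.69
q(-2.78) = -1.11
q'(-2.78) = -2.76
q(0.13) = 0.90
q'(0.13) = 6.45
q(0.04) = 0.38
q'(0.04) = 5.19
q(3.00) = 0.98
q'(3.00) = -6.65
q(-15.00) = -1.92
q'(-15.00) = -1.99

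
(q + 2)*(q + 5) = q^2 + 7*q + 10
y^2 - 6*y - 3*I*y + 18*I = (y - 6)*(y - 3*I)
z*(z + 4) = z^2 + 4*z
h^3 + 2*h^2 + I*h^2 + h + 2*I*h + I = (h + 1)^2*(h + I)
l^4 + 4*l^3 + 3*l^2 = l^2*(l + 1)*(l + 3)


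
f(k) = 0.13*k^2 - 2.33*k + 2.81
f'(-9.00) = -4.67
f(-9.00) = 34.31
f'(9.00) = 0.01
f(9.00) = -7.63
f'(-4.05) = -3.38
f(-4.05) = 14.38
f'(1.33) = -1.98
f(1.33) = -0.06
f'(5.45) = -0.91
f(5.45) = -6.03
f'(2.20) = -1.76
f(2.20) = -1.69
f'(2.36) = -1.72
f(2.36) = -1.96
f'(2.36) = -1.72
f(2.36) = -1.96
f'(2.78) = -1.61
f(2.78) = -2.66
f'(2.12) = -1.78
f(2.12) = -1.55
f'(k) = 0.26*k - 2.33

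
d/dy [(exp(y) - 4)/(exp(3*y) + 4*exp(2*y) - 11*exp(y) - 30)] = (-(exp(y) - 4)*(3*exp(2*y) + 8*exp(y) - 11) + exp(3*y) + 4*exp(2*y) - 11*exp(y) - 30)*exp(y)/(exp(3*y) + 4*exp(2*y) - 11*exp(y) - 30)^2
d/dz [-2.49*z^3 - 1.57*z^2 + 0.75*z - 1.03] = -7.47*z^2 - 3.14*z + 0.75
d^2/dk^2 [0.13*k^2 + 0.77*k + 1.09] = 0.260000000000000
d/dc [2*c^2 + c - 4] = 4*c + 1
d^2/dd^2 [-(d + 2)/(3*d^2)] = 2*(-d - 6)/(3*d^4)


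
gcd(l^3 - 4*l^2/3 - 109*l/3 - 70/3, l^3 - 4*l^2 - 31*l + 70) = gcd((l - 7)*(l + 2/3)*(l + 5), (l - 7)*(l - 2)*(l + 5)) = l^2 - 2*l - 35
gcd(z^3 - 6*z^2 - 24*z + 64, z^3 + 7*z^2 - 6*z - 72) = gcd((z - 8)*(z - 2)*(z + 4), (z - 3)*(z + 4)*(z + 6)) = z + 4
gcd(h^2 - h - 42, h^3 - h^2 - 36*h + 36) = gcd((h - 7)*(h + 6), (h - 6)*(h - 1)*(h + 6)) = h + 6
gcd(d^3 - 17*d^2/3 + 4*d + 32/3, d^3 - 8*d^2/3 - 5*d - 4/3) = d^2 - 3*d - 4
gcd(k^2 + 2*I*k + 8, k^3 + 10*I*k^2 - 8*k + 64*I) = k^2 + 2*I*k + 8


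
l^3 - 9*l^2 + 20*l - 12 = (l - 6)*(l - 2)*(l - 1)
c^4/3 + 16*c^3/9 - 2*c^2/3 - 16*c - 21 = (c/3 + 1)*(c - 3)*(c + 7/3)*(c + 3)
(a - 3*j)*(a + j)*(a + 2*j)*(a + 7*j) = a^4 + 7*a^3*j - 7*a^2*j^2 - 55*a*j^3 - 42*j^4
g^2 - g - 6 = (g - 3)*(g + 2)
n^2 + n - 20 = (n - 4)*(n + 5)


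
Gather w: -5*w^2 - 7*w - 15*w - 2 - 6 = -5*w^2 - 22*w - 8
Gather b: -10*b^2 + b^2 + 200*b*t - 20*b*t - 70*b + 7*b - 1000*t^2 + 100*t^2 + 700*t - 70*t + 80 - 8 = -9*b^2 + b*(180*t - 63) - 900*t^2 + 630*t + 72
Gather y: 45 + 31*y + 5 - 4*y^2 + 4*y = -4*y^2 + 35*y + 50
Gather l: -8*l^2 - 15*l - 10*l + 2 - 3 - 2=-8*l^2 - 25*l - 3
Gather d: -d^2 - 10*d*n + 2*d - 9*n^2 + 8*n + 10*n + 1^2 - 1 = -d^2 + d*(2 - 10*n) - 9*n^2 + 18*n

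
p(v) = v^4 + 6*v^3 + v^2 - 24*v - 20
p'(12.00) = 9504.00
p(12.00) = 30940.00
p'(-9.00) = -1500.00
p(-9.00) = 2464.00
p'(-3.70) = 12.41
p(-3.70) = -34.01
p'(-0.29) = -23.16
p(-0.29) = -13.10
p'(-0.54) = -20.46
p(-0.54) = -7.61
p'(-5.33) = -128.98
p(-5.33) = 34.88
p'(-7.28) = -627.90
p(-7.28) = 701.58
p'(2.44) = 146.15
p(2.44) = 50.00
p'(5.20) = 1035.55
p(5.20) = 1457.05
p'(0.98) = -0.99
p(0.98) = -35.99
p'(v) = 4*v^3 + 18*v^2 + 2*v - 24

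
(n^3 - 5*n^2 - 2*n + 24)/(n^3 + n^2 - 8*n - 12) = (n - 4)/(n + 2)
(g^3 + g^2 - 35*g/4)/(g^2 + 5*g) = (g^2 + g - 35/4)/(g + 5)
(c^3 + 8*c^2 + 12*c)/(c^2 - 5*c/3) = 3*(c^2 + 8*c + 12)/(3*c - 5)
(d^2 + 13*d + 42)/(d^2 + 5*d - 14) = (d + 6)/(d - 2)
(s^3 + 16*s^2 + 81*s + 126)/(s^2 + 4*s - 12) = (s^2 + 10*s + 21)/(s - 2)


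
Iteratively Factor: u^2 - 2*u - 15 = (u + 3)*(u - 5)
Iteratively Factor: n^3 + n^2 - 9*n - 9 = (n + 1)*(n^2 - 9) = (n + 1)*(n + 3)*(n - 3)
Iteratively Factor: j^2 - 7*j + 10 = (j - 5)*(j - 2)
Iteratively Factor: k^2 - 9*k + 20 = (k - 5)*(k - 4)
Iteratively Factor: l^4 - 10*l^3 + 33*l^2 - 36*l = (l - 4)*(l^3 - 6*l^2 + 9*l) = (l - 4)*(l - 3)*(l^2 - 3*l) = (l - 4)*(l - 3)^2*(l)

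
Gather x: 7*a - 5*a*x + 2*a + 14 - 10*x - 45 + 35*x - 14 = 9*a + x*(25 - 5*a) - 45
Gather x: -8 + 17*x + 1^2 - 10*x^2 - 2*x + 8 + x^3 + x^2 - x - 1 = x^3 - 9*x^2 + 14*x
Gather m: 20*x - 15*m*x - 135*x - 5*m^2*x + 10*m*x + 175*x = -5*m^2*x - 5*m*x + 60*x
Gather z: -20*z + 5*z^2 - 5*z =5*z^2 - 25*z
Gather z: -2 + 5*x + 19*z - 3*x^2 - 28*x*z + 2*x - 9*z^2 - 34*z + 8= -3*x^2 + 7*x - 9*z^2 + z*(-28*x - 15) + 6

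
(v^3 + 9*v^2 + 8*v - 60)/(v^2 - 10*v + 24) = (v^3 + 9*v^2 + 8*v - 60)/(v^2 - 10*v + 24)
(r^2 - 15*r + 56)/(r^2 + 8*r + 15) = (r^2 - 15*r + 56)/(r^2 + 8*r + 15)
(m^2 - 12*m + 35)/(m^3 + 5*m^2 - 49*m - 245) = (m - 5)/(m^2 + 12*m + 35)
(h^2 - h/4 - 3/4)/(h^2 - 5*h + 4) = (h + 3/4)/(h - 4)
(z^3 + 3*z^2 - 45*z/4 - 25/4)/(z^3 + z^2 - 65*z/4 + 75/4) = (2*z + 1)/(2*z - 3)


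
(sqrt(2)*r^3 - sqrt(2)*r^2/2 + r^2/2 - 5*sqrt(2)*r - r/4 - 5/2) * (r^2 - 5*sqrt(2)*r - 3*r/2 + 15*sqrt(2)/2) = sqrt(2)*r^5 - 19*r^4/2 - 2*sqrt(2)*r^4 - 27*sqrt(2)*r^3/4 + 19*r^3 + 25*sqrt(2)*r^2/2 + 323*r^2/8 - 285*r/4 + 85*sqrt(2)*r/8 - 75*sqrt(2)/4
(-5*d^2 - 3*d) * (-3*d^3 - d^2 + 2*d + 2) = 15*d^5 + 14*d^4 - 7*d^3 - 16*d^2 - 6*d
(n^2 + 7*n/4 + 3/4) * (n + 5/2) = n^3 + 17*n^2/4 + 41*n/8 + 15/8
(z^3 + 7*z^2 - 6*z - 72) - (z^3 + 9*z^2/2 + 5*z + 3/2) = 5*z^2/2 - 11*z - 147/2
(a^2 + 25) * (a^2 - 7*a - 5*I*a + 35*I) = a^4 - 7*a^3 - 5*I*a^3 + 25*a^2 + 35*I*a^2 - 175*a - 125*I*a + 875*I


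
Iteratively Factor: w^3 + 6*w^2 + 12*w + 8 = (w + 2)*(w^2 + 4*w + 4) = (w + 2)^2*(w + 2)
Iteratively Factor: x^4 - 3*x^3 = (x)*(x^3 - 3*x^2) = x*(x - 3)*(x^2) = x^2*(x - 3)*(x)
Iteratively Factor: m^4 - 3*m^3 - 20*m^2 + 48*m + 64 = (m + 4)*(m^3 - 7*m^2 + 8*m + 16) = (m - 4)*(m + 4)*(m^2 - 3*m - 4) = (m - 4)^2*(m + 4)*(m + 1)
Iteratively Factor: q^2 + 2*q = (q)*(q + 2)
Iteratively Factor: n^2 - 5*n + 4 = (n - 4)*(n - 1)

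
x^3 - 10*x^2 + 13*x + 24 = (x - 8)*(x - 3)*(x + 1)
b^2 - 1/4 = (b - 1/2)*(b + 1/2)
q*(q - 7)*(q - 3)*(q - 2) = q^4 - 12*q^3 + 41*q^2 - 42*q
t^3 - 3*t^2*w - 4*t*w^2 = t*(t - 4*w)*(t + w)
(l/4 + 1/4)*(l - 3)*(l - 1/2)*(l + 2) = l^4/4 - l^3/8 - 7*l^2/4 - 5*l/8 + 3/4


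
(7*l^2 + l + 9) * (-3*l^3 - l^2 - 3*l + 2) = -21*l^5 - 10*l^4 - 49*l^3 + 2*l^2 - 25*l + 18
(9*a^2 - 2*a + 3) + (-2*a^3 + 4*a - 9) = -2*a^3 + 9*a^2 + 2*a - 6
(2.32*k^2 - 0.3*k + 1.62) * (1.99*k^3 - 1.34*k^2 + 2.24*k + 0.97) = 4.6168*k^5 - 3.7058*k^4 + 8.8226*k^3 - 0.5924*k^2 + 3.3378*k + 1.5714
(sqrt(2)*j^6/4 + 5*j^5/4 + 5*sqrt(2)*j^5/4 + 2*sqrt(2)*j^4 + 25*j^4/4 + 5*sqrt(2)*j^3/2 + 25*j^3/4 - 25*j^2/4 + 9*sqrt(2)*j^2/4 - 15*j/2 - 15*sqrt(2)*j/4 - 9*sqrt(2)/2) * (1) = sqrt(2)*j^6/4 + 5*j^5/4 + 5*sqrt(2)*j^5/4 + 2*sqrt(2)*j^4 + 25*j^4/4 + 5*sqrt(2)*j^3/2 + 25*j^3/4 - 25*j^2/4 + 9*sqrt(2)*j^2/4 - 15*j/2 - 15*sqrt(2)*j/4 - 9*sqrt(2)/2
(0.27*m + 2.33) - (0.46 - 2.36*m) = 2.63*m + 1.87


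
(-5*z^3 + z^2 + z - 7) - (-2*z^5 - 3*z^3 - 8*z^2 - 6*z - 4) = 2*z^5 - 2*z^3 + 9*z^2 + 7*z - 3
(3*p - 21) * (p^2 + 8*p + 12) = 3*p^3 + 3*p^2 - 132*p - 252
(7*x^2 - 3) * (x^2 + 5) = 7*x^4 + 32*x^2 - 15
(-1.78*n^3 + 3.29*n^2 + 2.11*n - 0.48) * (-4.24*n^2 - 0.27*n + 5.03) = 7.5472*n^5 - 13.469*n^4 - 18.7881*n^3 + 18.0142*n^2 + 10.7429*n - 2.4144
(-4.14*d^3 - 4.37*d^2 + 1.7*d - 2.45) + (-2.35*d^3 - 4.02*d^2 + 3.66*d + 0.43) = -6.49*d^3 - 8.39*d^2 + 5.36*d - 2.02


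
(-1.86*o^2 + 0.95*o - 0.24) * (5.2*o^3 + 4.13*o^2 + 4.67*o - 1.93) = -9.672*o^5 - 2.7418*o^4 - 6.0107*o^3 + 7.0351*o^2 - 2.9543*o + 0.4632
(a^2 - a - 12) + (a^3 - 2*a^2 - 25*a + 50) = a^3 - a^2 - 26*a + 38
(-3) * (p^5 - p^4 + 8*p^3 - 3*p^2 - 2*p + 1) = -3*p^5 + 3*p^4 - 24*p^3 + 9*p^2 + 6*p - 3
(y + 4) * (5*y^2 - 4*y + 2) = 5*y^3 + 16*y^2 - 14*y + 8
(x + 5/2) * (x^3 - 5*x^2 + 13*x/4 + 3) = x^4 - 5*x^3/2 - 37*x^2/4 + 89*x/8 + 15/2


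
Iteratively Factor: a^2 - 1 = (a - 1)*(a + 1)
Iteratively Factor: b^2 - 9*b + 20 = (b - 4)*(b - 5)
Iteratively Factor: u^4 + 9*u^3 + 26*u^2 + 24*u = (u + 3)*(u^3 + 6*u^2 + 8*u) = (u + 3)*(u + 4)*(u^2 + 2*u) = u*(u + 3)*(u + 4)*(u + 2)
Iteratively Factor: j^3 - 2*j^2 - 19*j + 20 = (j - 1)*(j^2 - j - 20) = (j - 1)*(j + 4)*(j - 5)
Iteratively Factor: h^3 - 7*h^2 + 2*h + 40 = (h - 4)*(h^2 - 3*h - 10) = (h - 4)*(h + 2)*(h - 5)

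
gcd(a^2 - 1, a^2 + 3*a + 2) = a + 1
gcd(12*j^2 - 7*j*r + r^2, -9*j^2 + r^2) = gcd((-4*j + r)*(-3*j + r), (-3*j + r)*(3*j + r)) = -3*j + r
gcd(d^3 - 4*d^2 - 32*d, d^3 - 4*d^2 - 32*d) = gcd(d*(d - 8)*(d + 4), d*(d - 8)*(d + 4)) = d^3 - 4*d^2 - 32*d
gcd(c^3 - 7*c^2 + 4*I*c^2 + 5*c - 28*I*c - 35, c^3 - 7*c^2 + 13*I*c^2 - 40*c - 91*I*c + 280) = c^2 + c*(-7 + 5*I) - 35*I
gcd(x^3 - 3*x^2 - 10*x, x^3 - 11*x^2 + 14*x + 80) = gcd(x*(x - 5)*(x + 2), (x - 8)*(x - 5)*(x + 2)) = x^2 - 3*x - 10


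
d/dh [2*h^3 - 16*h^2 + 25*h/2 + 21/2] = 6*h^2 - 32*h + 25/2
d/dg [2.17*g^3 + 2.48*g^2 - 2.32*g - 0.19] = 6.51*g^2 + 4.96*g - 2.32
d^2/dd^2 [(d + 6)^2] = 2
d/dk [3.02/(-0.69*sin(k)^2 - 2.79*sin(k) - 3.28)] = (4.1676*sin(k) + 8.4258)*cos(k)/(0.69*sin(k)^2 + 2.79*sin(k) + 3.28)^2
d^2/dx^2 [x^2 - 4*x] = 2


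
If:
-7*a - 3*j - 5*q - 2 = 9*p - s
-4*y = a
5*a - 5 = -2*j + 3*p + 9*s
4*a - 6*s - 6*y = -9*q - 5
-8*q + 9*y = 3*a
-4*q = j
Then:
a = 3488/4247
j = 9156/4247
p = -5070/4247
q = -2289/4247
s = 3303/4247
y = -872/4247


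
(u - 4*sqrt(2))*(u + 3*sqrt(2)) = u^2 - sqrt(2)*u - 24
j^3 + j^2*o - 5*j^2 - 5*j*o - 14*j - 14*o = (j - 7)*(j + 2)*(j + o)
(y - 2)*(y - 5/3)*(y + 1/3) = y^3 - 10*y^2/3 + 19*y/9 + 10/9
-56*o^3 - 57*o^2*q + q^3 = (-8*o + q)*(o + q)*(7*o + q)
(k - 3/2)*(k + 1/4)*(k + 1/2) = k^3 - 3*k^2/4 - k - 3/16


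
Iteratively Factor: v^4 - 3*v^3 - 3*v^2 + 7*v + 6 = (v + 1)*(v^3 - 4*v^2 + v + 6) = (v - 2)*(v + 1)*(v^2 - 2*v - 3) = (v - 3)*(v - 2)*(v + 1)*(v + 1)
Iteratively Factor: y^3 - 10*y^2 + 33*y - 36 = (y - 3)*(y^2 - 7*y + 12) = (y - 3)^2*(y - 4)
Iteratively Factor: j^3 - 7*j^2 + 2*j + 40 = (j - 4)*(j^2 - 3*j - 10) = (j - 4)*(j + 2)*(j - 5)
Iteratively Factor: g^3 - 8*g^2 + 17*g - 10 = (g - 5)*(g^2 - 3*g + 2) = (g - 5)*(g - 2)*(g - 1)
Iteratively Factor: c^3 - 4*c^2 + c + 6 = (c - 3)*(c^2 - c - 2) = (c - 3)*(c - 2)*(c + 1)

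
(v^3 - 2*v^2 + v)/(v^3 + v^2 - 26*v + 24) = v*(v - 1)/(v^2 + 2*v - 24)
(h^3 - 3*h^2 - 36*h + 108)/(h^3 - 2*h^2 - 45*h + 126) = (h + 6)/(h + 7)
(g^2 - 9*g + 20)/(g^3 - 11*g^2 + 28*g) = (g - 5)/(g*(g - 7))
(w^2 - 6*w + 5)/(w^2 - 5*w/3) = 3*(w^2 - 6*w + 5)/(w*(3*w - 5))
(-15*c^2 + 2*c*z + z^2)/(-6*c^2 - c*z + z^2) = (5*c + z)/(2*c + z)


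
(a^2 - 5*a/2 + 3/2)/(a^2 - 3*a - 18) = (-2*a^2 + 5*a - 3)/(2*(-a^2 + 3*a + 18))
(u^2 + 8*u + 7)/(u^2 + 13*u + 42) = (u + 1)/(u + 6)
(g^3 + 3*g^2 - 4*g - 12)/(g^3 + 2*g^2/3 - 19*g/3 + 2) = 3*(g + 2)/(3*g - 1)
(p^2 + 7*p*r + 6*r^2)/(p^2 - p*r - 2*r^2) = (p + 6*r)/(p - 2*r)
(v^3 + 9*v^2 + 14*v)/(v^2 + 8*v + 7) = v*(v + 2)/(v + 1)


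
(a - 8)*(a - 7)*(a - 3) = a^3 - 18*a^2 + 101*a - 168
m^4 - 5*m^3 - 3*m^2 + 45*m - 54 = (m - 3)^2*(m - 2)*(m + 3)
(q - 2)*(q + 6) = q^2 + 4*q - 12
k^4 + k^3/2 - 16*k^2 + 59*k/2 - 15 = (k - 2)*(k - 3/2)*(k - 1)*(k + 5)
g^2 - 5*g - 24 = (g - 8)*(g + 3)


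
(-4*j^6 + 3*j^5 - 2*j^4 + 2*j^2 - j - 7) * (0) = 0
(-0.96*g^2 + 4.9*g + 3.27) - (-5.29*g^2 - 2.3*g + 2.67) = 4.33*g^2 + 7.2*g + 0.6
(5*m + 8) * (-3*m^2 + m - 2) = -15*m^3 - 19*m^2 - 2*m - 16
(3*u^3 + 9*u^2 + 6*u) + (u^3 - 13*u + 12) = 4*u^3 + 9*u^2 - 7*u + 12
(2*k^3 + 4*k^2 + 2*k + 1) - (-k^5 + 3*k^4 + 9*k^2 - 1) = k^5 - 3*k^4 + 2*k^3 - 5*k^2 + 2*k + 2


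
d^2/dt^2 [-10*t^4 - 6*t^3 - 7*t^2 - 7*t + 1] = -120*t^2 - 36*t - 14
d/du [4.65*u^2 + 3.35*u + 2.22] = 9.3*u + 3.35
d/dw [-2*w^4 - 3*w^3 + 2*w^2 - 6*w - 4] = -8*w^3 - 9*w^2 + 4*w - 6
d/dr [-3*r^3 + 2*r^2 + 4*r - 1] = -9*r^2 + 4*r + 4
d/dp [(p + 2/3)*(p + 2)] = 2*p + 8/3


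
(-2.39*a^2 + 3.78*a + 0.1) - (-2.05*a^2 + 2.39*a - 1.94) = -0.34*a^2 + 1.39*a + 2.04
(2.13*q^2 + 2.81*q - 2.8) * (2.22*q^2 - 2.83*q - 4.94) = 4.7286*q^4 + 0.210300000000001*q^3 - 24.6905*q^2 - 5.9574*q + 13.832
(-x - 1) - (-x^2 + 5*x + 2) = x^2 - 6*x - 3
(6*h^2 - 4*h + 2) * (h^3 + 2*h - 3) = 6*h^5 - 4*h^4 + 14*h^3 - 26*h^2 + 16*h - 6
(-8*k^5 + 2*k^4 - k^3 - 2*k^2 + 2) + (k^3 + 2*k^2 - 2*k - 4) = -8*k^5 + 2*k^4 - 2*k - 2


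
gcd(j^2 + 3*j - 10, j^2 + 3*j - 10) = j^2 + 3*j - 10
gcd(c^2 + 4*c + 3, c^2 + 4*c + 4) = 1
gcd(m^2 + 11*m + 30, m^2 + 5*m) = m + 5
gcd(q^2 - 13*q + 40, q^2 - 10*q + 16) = q - 8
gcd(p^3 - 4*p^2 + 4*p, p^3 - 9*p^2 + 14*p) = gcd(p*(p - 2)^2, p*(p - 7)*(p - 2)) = p^2 - 2*p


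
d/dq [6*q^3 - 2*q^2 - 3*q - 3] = 18*q^2 - 4*q - 3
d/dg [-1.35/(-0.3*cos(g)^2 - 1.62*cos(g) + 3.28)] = (0.81*cos(g) + 2.187)*sin(g)/(0.3*cos(g)^2 + 1.62*cos(g) - 3.28)^2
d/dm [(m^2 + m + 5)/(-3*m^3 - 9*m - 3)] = (-(2*m + 1)*(m^3 + 3*m + 1)/3 + (m^2 + 1)*(m^2 + m + 5))/(m^3 + 3*m + 1)^2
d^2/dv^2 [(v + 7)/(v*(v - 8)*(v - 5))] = 2*(3*v^5 + 3*v^4 - 599*v^3 + 4389*v^2 - 10920*v + 11200)/(v^3*(v^6 - 39*v^5 + 627*v^4 - 5317*v^3 + 25080*v^2 - 62400*v + 64000))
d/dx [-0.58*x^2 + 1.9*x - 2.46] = 1.9 - 1.16*x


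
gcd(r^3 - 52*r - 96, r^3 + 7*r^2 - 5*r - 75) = 1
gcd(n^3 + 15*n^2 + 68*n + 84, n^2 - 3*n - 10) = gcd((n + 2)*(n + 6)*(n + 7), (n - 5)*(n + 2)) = n + 2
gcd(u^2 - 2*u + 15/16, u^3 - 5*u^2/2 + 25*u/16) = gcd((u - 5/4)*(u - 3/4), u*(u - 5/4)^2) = u - 5/4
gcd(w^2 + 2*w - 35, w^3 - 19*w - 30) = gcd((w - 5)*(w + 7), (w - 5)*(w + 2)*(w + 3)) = w - 5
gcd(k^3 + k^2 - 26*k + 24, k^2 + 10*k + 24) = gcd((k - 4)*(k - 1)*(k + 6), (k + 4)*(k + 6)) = k + 6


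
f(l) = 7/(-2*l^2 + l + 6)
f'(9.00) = 0.01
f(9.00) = -0.05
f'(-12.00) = 0.00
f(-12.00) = -0.02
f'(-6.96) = -0.02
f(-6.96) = -0.07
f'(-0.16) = -0.34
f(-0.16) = 1.21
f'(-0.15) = -0.33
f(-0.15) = 1.21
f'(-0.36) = -0.59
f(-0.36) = 1.30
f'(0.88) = 0.62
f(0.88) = 1.31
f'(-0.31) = -0.52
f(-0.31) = 1.27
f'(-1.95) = -4.87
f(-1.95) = -1.97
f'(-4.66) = -0.08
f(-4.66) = -0.17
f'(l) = 7*(4*l - 1)/(-2*l^2 + l + 6)^2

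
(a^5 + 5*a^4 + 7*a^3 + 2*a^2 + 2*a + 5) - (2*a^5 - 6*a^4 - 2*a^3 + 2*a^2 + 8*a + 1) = -a^5 + 11*a^4 + 9*a^3 - 6*a + 4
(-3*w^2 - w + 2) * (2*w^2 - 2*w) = -6*w^4 + 4*w^3 + 6*w^2 - 4*w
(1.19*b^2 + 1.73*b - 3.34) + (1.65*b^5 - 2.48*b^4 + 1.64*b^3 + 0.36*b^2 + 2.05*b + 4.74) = 1.65*b^5 - 2.48*b^4 + 1.64*b^3 + 1.55*b^2 + 3.78*b + 1.4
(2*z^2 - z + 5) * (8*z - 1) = 16*z^3 - 10*z^2 + 41*z - 5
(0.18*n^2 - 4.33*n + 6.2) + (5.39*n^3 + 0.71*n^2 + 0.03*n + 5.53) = 5.39*n^3 + 0.89*n^2 - 4.3*n + 11.73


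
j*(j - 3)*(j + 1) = j^3 - 2*j^2 - 3*j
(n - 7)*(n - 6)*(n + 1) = n^3 - 12*n^2 + 29*n + 42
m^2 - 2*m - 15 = (m - 5)*(m + 3)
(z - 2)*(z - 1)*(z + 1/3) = z^3 - 8*z^2/3 + z + 2/3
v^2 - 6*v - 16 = (v - 8)*(v + 2)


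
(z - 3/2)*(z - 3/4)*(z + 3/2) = z^3 - 3*z^2/4 - 9*z/4 + 27/16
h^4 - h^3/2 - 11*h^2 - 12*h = h*(h - 4)*(h + 3/2)*(h + 2)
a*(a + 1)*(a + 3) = a^3 + 4*a^2 + 3*a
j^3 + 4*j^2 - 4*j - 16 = (j - 2)*(j + 2)*(j + 4)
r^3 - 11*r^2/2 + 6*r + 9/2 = (r - 3)^2*(r + 1/2)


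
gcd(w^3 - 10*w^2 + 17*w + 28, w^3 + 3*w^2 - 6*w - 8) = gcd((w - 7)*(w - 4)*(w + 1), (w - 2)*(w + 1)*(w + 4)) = w + 1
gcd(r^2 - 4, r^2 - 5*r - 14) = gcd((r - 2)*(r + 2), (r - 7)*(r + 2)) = r + 2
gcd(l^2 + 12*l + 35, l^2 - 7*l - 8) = 1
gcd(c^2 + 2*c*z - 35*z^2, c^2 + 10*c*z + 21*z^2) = c + 7*z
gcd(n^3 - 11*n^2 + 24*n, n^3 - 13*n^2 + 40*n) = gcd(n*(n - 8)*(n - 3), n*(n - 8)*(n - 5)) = n^2 - 8*n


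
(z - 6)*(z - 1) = z^2 - 7*z + 6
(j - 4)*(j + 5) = j^2 + j - 20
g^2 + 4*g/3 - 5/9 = (g - 1/3)*(g + 5/3)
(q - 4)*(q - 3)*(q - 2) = q^3 - 9*q^2 + 26*q - 24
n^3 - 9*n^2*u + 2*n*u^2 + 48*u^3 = (n - 8*u)*(n - 3*u)*(n + 2*u)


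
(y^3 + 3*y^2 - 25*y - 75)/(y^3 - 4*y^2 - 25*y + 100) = (y + 3)/(y - 4)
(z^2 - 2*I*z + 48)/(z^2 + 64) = (z + 6*I)/(z + 8*I)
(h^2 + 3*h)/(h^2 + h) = (h + 3)/(h + 1)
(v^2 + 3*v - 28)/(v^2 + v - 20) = (v + 7)/(v + 5)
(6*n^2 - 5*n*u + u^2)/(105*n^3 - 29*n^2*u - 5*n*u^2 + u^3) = (-2*n + u)/(-35*n^2 - 2*n*u + u^2)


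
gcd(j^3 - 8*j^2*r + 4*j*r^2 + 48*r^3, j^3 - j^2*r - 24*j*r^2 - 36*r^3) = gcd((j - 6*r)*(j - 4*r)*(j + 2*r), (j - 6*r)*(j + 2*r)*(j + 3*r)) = -j^2 + 4*j*r + 12*r^2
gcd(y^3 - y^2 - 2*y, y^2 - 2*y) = y^2 - 2*y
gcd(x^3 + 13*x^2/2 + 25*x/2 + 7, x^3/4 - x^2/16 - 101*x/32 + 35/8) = 1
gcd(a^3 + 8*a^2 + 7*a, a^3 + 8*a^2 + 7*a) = a^3 + 8*a^2 + 7*a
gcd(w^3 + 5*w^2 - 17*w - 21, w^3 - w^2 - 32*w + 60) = 1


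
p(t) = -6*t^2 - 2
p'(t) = -12*t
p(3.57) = -78.47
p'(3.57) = -42.84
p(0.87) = -6.54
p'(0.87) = -10.44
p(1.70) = -19.34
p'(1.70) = -20.40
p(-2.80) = -49.04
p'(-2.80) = 33.60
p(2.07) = -27.71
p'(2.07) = -24.84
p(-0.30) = -2.54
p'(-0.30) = 3.60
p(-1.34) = -12.77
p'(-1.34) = 16.08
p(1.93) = -24.35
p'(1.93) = -23.16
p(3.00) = -56.00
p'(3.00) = -36.00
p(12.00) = -866.00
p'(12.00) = -144.00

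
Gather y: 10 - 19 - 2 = -11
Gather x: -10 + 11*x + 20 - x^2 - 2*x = -x^2 + 9*x + 10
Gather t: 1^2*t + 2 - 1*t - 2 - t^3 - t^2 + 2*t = -t^3 - t^2 + 2*t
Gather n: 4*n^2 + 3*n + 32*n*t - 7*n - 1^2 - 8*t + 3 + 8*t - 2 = 4*n^2 + n*(32*t - 4)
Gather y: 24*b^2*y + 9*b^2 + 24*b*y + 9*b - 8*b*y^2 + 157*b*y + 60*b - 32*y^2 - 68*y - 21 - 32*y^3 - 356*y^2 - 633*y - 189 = 9*b^2 + 69*b - 32*y^3 + y^2*(-8*b - 388) + y*(24*b^2 + 181*b - 701) - 210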